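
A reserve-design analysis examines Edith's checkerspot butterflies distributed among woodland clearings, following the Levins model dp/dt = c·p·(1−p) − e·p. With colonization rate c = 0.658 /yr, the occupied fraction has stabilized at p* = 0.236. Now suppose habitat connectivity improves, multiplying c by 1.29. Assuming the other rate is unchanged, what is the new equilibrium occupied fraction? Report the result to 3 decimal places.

0.408

Balance c(1−p*) = e gives e = 0.658×(1 − 0.23600) = 0.50271.
New p* = 1 − e/c = 1 − 0.50271/0.84882 = 0.40775.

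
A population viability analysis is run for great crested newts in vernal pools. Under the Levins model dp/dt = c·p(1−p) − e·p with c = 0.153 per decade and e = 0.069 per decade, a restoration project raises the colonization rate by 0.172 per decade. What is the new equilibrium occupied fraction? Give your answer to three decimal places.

Before: p* = 1 − 0.069/0.153 = 0.5490.
After the change, c = 0.325, e = 0.069, so p* = 1 − 0.069/0.325 = 0.7877.

0.788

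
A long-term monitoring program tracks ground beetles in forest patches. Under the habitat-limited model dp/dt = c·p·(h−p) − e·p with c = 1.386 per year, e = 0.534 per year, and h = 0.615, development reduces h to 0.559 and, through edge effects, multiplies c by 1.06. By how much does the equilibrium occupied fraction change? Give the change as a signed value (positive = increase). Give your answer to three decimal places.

-0.034

Before: p* = h − e/c = 0.615 − 0.534/1.386 = 0.615 − 0.3853 = 0.2297.
After: c = 1.46916, e = 0.534, h = 0.559; p* = 0.559 − 0.534/1.46916 = 0.1955.
Δp* = 0.1955 − 0.2297 = -0.0342.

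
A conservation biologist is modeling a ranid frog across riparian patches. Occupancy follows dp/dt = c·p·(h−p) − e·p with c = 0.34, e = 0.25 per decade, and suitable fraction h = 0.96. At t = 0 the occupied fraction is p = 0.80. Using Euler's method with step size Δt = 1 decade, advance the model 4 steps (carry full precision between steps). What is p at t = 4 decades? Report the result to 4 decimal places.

0.4462

Update rule: p ← p + [c·p·(h−p) − e·p]·Δt with Δt = 1.
  1  |  dp/dt·Δt = -0.156480  |  p_1 = 0.643520
  2  |  dp/dt·Δt = -0.091635  |  p_2 = 0.551885
  3  |  dp/dt·Δt = -0.061392  |  p_3 = 0.490493
  4  |  dp/dt·Δt = -0.044325  |  p_4 = 0.446168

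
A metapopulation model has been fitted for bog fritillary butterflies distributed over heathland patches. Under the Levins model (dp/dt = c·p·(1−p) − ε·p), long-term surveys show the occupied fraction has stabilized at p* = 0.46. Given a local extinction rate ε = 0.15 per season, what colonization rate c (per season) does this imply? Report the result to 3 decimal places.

0.278

At equilibrium c(1−p*) = ε, so c = ε/(1−p*).
c = 0.15/(1 − 0.46) = 0.15/0.5400 = 0.2778.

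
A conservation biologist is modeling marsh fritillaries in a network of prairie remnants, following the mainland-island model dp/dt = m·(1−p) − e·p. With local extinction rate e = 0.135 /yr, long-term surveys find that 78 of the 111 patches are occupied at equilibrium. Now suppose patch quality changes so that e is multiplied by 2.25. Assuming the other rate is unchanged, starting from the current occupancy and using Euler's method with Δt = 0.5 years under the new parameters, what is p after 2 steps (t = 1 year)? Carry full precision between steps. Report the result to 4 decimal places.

0.6026

Observed p* = 78/111 = 0.70270.
Balance m(1−p*) = e·p* gives m = e·p*/(1−p*) = 0.135×0.70270/0.29730 = 0.31909.
Starting from p₀ = 0.70270; update p ← p + (dp/dt)·Δt with the new parameters.
p: 0.70270 → 0.64341  (Δp = -0.05929)
p: 0.64341 → 0.60259  (Δp = -0.04083)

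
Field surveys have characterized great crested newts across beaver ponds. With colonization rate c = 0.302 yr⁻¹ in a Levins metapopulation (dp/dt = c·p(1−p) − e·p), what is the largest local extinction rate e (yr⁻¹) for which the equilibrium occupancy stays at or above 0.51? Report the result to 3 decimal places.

1 − e/c ≥ 0.51 ⇒ e ≤ c(1 − 0.51) = 0.302 × 0.4900.
e_max = 0.1480.

0.148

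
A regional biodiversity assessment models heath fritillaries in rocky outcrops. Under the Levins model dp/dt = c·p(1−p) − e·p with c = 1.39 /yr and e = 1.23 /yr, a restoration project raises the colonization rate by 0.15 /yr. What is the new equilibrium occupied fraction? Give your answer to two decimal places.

0.20

Before: p* = 1 − 1.23/1.39 = 0.1151.
After the change, c = 1.54, e = 1.23, so p* = 1 − 1.23/1.54 = 0.2013.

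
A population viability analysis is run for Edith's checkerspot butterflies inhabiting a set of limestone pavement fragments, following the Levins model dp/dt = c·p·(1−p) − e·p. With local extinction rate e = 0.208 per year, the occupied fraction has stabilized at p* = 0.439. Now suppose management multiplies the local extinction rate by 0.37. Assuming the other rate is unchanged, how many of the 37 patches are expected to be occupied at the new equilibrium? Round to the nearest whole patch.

29

Balance c(1−p*) = e gives c = e/(1 − 0.43900) = 0.208/0.56100 = 0.37077.
New p* = 1 − e/c = 1 − 0.07696/0.37077 = 0.79243.
Expected occupied = 37 × 0.79243 = 29.32 ≈ 29.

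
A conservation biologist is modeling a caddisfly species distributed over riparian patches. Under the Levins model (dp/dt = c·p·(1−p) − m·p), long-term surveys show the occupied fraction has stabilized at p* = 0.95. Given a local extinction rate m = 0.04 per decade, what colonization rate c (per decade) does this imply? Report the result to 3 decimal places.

0.800

At equilibrium c(1−p*) = m, so c = m/(1−p*).
c = 0.04/(1 − 0.95) = 0.04/0.0500 = 0.8000.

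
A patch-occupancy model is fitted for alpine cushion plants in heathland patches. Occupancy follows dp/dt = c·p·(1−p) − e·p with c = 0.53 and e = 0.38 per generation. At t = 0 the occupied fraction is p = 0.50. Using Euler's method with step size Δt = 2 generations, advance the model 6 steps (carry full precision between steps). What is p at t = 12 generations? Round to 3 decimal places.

0.295

Update rule: p ← p + [c·p·(1−p) − e·p]·Δt with Δt = 2.
p: 0.50000 → 0.38500  (Δp = -0.11500)
p: 0.38500 → 0.34338  (Δp = -0.04162)
p: 0.34338 → 0.32141  (Δp = -0.02197)
p: 0.32141 → 0.30833  (Δp = -0.01308)
p: 0.30833 → 0.30006  (Δp = -0.00827)
p: 0.30006 → 0.29464  (Δp = -0.00542)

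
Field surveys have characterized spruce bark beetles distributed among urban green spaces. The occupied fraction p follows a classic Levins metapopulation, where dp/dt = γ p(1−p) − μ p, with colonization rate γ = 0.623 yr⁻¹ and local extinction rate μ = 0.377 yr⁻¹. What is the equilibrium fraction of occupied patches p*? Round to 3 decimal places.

At equilibrium, colonization balances extinction: γ·p*·(1−p*) = μ·p*.
So p* = 1 − μ/γ = 1 − 0.377/0.623 = 1 − 0.6051 = 0.3949.

0.395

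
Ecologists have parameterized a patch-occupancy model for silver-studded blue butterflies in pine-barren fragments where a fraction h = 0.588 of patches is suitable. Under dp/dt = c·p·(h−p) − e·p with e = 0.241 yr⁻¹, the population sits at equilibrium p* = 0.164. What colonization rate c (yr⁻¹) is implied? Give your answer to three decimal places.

0.568

At equilibrium c(h−p*) = e, so c = e/(h−p*).
c = 0.241/(0.588 − 0.164) = 0.241/0.4240 = 0.5684.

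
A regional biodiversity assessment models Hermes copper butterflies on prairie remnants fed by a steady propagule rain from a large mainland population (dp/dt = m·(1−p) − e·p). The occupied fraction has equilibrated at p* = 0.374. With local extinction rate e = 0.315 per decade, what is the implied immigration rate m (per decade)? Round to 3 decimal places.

At equilibrium m(1−p*) = e·p*, so m = e·p*/(1−p*).
m = 0.315 × 0.374 / 0.6260 = 0.1178/0.6260 = 0.1882.

0.188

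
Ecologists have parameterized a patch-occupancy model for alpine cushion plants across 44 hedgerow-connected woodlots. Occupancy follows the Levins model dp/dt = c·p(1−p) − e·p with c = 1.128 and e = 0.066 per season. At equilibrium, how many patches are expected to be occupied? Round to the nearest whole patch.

41

p* = 1 − e/c = 1 − 0.066/1.128 = 0.9415.
Expected occupied patches = N × p* = 44 × 0.9415 = 41.43 ≈ 41.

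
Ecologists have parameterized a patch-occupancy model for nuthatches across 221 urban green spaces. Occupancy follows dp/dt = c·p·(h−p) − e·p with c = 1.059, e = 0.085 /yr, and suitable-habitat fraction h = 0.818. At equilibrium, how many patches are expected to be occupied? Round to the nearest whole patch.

163

p* = h − e/c = 0.818 − 0.0803 = 0.7377.
Expected occupied patches = N × p* = 221 × 0.7377 = 163.04 ≈ 163.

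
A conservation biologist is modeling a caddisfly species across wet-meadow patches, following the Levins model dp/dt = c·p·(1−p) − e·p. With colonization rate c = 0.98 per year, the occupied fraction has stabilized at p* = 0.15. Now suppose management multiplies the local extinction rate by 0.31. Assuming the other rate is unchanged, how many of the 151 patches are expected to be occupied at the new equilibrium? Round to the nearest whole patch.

Balance c(1−p*) = e gives e = 0.98×(1 − 0.15000) = 0.83300.
New p* = 1 − e/c = 1 − 0.25823/0.98000 = 0.73650.
Expected occupied = 151 × 0.73650 = 111.21 ≈ 111.

111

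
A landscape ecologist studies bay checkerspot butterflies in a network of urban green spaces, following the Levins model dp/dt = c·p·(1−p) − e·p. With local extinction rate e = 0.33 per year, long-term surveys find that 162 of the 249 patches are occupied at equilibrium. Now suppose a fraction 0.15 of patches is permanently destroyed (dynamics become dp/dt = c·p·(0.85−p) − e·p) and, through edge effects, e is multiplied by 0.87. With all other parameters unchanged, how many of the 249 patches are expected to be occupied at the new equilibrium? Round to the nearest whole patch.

136

Observed p* = 162/249 = 0.65060.
Balance c(1−p*) = e gives c = e/(1 − 0.65060) = 0.33/0.34940 = 0.94448.
New p* = 0.85 − e/c = 0.85 − 0.28710/0.94448 = 0.54602.
Expected occupied = 249 × 0.54602 = 135.96 ≈ 136.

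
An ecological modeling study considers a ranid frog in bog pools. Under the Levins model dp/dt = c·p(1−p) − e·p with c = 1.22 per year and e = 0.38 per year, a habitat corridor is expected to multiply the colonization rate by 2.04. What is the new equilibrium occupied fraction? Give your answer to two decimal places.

Before: p* = 1 − 0.38/1.22 = 0.6885.
After the change, c = 2.4888, e = 0.38, so p* = 1 − 0.38/2.4888 = 0.8473.

0.85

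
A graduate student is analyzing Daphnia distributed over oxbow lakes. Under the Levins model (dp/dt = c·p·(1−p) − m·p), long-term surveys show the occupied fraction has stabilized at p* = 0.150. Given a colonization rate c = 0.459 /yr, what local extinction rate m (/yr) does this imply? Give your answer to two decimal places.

0.39

At equilibrium c(1−p*) = m.
m = 0.459 × (1 − 0.150) = 0.459 × 0.8500 = 0.3901.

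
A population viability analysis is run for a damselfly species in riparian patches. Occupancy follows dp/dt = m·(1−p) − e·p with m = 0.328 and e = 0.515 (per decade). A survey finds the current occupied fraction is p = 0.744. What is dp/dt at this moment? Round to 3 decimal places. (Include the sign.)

Colonization term: m·(1−p) = 0.328×0.2560 = 0.08397.
Extinction term: e·p = 0.38316.
dp/dt = 0.08397 − 0.38316 = -0.29919.

-0.299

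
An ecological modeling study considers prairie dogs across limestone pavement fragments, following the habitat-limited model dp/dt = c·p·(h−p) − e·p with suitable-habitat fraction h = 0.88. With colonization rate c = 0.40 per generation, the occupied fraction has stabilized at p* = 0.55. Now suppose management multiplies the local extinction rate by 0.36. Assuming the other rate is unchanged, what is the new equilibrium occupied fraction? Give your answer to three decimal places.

0.761

Balance c(h−p*) = e gives e = 0.40×(0.88 − 0.55000) = 0.13200.
New p* = 0.88 − e/c = 0.88 − 0.04752/0.40000 = 0.76120.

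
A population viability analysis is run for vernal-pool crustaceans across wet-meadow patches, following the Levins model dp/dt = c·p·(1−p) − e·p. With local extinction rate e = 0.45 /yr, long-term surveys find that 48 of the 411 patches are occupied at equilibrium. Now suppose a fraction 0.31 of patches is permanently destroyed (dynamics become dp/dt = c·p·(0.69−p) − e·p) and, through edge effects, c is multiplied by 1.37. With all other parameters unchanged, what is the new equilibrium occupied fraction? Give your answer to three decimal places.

Observed p* = 48/411 = 0.11679.
Balance c(1−p*) = e gives c = e/(1 − 0.11679) = 0.45/0.88321 = 0.50951.
New p* = 0.69 − e/c = 0.69 − 0.45000/0.69803 = 0.04533.

0.045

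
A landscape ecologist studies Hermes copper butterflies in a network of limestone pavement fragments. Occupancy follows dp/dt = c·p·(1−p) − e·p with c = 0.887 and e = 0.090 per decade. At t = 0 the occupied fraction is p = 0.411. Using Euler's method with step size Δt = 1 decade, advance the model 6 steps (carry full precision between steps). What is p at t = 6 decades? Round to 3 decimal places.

Update rule: p ← p + [c·p·(1−p) − e·p]·Δt with Δt = 1.
t = 1: p = 0.41100 + (+0.17773) = 0.58873
t = 2: p = 0.58873 + (+0.16178) = 0.75051
t = 3: p = 0.75051 + (+0.09854) = 0.84905
t = 4: p = 0.84905 + (+0.03727) = 0.88632
t = 5: p = 0.88632 + (+0.00960) = 0.89592
t = 6: p = 0.89592 + (+0.00208) = 0.89800

0.898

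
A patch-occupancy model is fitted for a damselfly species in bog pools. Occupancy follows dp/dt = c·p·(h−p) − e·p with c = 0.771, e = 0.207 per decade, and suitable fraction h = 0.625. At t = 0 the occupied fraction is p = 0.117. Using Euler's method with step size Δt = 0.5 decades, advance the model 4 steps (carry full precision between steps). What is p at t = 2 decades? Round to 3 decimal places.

Update rule: p ← p + [c·p·(h−p) − e·p]·Δt with Δt = 0.5.
step 1: Δp = +0.01080, p = 0.12780
step 2: Δp = +0.01127, p = 0.13907
step 3: Δp = +0.01166, p = 0.15073
step 4: Δp = +0.01196, p = 0.16269

0.163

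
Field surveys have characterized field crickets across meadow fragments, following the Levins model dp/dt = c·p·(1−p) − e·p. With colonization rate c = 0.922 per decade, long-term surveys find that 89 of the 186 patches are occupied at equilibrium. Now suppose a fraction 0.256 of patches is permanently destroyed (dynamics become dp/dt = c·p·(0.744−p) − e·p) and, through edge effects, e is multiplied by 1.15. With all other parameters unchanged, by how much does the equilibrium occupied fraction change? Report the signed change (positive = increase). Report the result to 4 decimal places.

-0.3342

Observed p* = 89/186 = 0.47849.
Balance c(1−p*) = e gives e = 0.922×(1 − 0.47849) = 0.48083.
New p* = 0.744 − e/c = 0.744 − 0.55295/0.92200 = 0.14427.
Δp* = 0.14427 − 0.47849 = -0.33422.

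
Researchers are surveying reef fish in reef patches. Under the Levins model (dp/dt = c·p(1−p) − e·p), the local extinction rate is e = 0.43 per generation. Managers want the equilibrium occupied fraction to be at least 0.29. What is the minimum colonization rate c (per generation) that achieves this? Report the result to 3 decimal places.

0.606

p* = 1 − e/c ≥ 0.29 requires e/c ≤ 0.7100, i.e. c ≥ e/0.7100.
c_min = 0.43/0.7100 = 0.6056.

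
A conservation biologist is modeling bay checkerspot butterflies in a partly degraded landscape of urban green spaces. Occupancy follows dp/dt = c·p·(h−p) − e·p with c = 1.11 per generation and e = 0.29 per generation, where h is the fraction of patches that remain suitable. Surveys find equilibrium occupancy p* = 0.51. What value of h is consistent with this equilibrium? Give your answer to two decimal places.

0.77

At equilibrium c(h−p*) = e, so h = p* + e/c.
h = 0.51 + 0.29/1.11 = 0.51 + 0.2613 = 0.7713.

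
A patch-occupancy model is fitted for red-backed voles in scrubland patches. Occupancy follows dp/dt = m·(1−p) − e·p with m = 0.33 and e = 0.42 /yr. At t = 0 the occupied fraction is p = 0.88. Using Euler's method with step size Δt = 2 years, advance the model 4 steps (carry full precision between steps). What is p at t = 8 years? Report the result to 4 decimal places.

Update rule: p ← p + [m·(1−p) − e·p]·Δt with Δt = 2.
p: 0.88000 → 0.22000  (Δp = -0.66000)
p: 0.22000 → 0.55000  (Δp = +0.33000)
p: 0.55000 → 0.38500  (Δp = -0.16500)
p: 0.38500 → 0.46750  (Δp = +0.08250)

0.4675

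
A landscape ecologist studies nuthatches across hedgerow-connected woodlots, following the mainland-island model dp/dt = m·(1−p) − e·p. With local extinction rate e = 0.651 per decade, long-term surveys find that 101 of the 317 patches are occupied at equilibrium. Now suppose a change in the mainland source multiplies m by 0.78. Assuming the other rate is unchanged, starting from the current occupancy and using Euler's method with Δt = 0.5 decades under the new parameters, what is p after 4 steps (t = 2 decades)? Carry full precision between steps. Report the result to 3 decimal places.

0.272

Observed p* = 101/317 = 0.31861.
Balance m(1−p*) = e·p* gives m = e·p*/(1−p*) = 0.651×0.31861/0.68139 = 0.30440.
Starting from p₀ = 0.31861; update p ← p + (dp/dt)·Δt with the new parameters.
  1  |  dp/dt·Δt = -0.022816  |  p_1 = 0.295796
  2  |  dp/dt·Δt = -0.012681  |  p_2 = 0.283116
  3  |  dp/dt·Δt = -0.007048  |  p_3 = 0.276068
  4  |  dp/dt·Δt = -0.003917  |  p_4 = 0.272151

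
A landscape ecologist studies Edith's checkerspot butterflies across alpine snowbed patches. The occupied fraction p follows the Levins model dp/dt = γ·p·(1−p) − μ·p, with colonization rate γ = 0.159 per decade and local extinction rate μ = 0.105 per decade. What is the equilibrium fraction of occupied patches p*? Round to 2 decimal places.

0.34

Setting dp/dt = 0 and dividing through by p* gives γ·(1−p*) = μ.
So p* = 1 − μ/γ = 1 − 0.105/0.159 = 1 − 0.6604 = 0.3396.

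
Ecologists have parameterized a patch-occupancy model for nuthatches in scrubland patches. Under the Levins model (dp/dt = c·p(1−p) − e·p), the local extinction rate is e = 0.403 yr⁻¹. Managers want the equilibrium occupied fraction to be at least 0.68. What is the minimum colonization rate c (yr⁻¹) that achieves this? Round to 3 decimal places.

p* = 1 − e/c ≥ 0.68 requires e/c ≤ 0.3200, i.e. c ≥ e/0.3200.
c_min = 0.403/0.3200 = 1.2594.

1.259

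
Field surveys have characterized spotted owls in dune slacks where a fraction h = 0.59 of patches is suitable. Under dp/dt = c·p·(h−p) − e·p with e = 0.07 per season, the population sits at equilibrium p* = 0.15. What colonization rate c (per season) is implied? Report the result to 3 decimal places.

0.159

At equilibrium c(h−p*) = e, so c = e/(h−p*).
c = 0.07/(0.59 − 0.15) = 0.07/0.4400 = 0.1591.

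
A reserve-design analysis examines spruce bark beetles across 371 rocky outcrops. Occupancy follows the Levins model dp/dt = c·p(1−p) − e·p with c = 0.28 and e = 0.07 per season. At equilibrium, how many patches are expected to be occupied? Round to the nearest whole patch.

278

p* = 1 − e/c = 1 − 0.07/0.28 = 0.7500.
Expected occupied patches = N × p* = 371 × 0.7500 = 278.25 ≈ 278.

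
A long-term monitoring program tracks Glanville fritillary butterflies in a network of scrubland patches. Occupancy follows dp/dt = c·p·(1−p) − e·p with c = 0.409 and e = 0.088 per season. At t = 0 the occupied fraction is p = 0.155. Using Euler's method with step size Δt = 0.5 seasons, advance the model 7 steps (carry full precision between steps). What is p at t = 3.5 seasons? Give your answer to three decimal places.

Update rule: p ← p + [c·p·(1−p) − e·p]·Δt with Δt = 0.5.
t = 0.5: p = 0.15500 + (+0.01996) = 0.17496
t = 1: p = 0.17496 + (+0.02182) = 0.19679
t = 1.5: p = 0.19679 + (+0.02366) = 0.22045
t = 2: p = 0.22045 + (+0.02544) = 0.24589
t = 2.5: p = 0.24589 + (+0.02710) = 0.27300
t = 3: p = 0.27300 + (+0.02858) = 0.30157
t = 3.5: p = 0.30157 + (+0.02980) = 0.33137

0.331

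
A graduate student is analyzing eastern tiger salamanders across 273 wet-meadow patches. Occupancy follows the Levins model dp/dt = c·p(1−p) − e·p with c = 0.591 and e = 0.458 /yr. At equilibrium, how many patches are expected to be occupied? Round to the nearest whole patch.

p* = 1 − e/c = 1 − 0.458/0.591 = 0.2250.
Expected occupied patches = N × p* = 273 × 0.2250 = 61.44 ≈ 61.

61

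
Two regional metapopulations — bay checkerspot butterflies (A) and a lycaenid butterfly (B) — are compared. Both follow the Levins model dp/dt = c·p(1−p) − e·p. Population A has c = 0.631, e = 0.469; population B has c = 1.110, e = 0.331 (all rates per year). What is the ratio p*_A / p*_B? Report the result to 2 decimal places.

A: p*_A = 1 − 0.469/0.631 = 0.2567.
B: p*_B = 1 − 0.331/1.110 = 0.7018.
p*_A / p*_B = 0.2567/0.7018 = 0.3658.

0.37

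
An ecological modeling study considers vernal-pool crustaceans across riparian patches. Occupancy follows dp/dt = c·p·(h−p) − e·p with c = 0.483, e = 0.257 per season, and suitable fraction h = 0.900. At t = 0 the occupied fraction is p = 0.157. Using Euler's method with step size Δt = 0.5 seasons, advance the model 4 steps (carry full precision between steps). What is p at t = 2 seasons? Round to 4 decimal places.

0.1894

Update rule: p ← p + [c·p·(h−p) − e·p]·Δt with Δt = 0.5.
  1  |  dp/dt·Δt = +0.007997  |  p_1 = 0.164997
  2  |  dp/dt·Δt = +0.008085  |  p_2 = 0.173082
  3  |  dp/dt·Δt = +0.008144  |  p_3 = 0.181226
  4  |  dp/dt·Δt = +0.008170  |  p_4 = 0.189396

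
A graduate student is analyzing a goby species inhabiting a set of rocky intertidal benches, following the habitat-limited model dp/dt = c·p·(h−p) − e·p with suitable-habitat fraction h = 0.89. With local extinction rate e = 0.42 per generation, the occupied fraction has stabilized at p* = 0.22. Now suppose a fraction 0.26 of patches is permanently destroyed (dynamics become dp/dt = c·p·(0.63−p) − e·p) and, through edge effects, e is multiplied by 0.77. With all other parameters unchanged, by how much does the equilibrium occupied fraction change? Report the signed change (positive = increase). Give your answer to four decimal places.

Balance c(h−p*) = e gives c = e/(0.89 − 0.22000) = 0.42/0.67000 = 0.62687.
New p* = 0.63 − e/c = 0.63 − 0.32340/0.62687 = 0.11410.
Δp* = 0.11410 − 0.22000 = -0.10590.

-0.1059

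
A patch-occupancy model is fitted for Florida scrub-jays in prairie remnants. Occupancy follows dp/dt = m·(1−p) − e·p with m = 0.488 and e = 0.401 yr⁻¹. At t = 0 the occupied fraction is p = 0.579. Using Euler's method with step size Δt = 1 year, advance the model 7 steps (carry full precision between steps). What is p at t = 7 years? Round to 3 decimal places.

Update rule: p ← p + [m·(1−p) − e·p]·Δt with Δt = 1.
  1  |  dp/dt·Δt = -0.026731  |  p_1 = 0.552269
  2  |  dp/dt·Δt = -0.002967  |  p_2 = 0.549302
  3  |  dp/dt·Δt = -0.000329  |  p_3 = 0.548973
  4  |  dp/dt·Δt = -0.000037  |  p_4 = 0.548936
  5  |  dp/dt·Δt = -0.000004  |  p_5 = 0.548932
  6  |  dp/dt·Δt = -0.000000  |  p_6 = 0.548931
  7  |  dp/dt·Δt = -0.000000  |  p_7 = 0.548931

0.549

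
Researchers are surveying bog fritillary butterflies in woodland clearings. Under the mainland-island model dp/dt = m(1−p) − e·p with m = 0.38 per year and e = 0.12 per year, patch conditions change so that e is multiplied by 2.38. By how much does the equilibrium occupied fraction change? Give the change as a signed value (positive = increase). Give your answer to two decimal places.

-0.19

Before: p* = 0.38/(0.38+0.12) = 0.7600.
After: m = 0.38, e = 0.2856; p* = 0.38/0.6656 = 0.5709.
Δp* = 0.5709 − 0.7600 = -0.1891.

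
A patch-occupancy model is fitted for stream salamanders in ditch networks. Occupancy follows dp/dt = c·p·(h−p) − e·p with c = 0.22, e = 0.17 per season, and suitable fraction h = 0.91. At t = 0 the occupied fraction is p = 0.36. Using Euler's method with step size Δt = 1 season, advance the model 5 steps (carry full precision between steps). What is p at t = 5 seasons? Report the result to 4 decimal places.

0.2903

Update rule: p ← p + [c·p·(h−p) − e·p]·Δt with Δt = 1.
step 1: Δp = -0.01764, p = 0.34236
step 2: Δp = -0.01545, p = 0.32691
step 3: Δp = -0.01364, p = 0.31327
step 4: Δp = -0.01213, p = 0.30114
step 5: Δp = -0.01086, p = 0.29029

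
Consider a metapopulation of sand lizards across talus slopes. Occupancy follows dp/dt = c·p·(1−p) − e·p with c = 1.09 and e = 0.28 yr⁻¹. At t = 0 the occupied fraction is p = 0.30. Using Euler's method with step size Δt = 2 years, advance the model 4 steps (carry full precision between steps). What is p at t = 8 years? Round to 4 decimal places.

Update rule: p ← p + [c·p·(1−p) − e·p]·Δt with Δt = 2.
  1  |  dp/dt·Δt = +0.289800  |  p_1 = 0.589800
  2  |  dp/dt·Δt = +0.197132  |  p_2 = 0.786932
  3  |  dp/dt·Δt = -0.075162  |  p_3 = 0.711770
  4  |  dp/dt·Δt = +0.048643  |  p_4 = 0.760413

0.7604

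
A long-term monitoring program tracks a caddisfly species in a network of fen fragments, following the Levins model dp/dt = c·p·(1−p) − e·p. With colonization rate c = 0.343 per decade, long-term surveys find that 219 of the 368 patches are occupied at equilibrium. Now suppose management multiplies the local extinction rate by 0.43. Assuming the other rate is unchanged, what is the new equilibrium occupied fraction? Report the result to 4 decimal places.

0.8259

Observed p* = 219/368 = 0.59511.
Balance c(1−p*) = e gives e = 0.343×(1 − 0.59511) = 0.13888.
New p* = 1 − e/c = 1 − 0.05972/0.34300 = 0.82589.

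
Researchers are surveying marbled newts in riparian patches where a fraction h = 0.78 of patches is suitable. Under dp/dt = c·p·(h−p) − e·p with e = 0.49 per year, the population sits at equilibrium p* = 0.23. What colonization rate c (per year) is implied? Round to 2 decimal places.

At equilibrium c(h−p*) = e, so c = e/(h−p*).
c = 0.49/(0.78 − 0.23) = 0.49/0.5500 = 0.8909.

0.89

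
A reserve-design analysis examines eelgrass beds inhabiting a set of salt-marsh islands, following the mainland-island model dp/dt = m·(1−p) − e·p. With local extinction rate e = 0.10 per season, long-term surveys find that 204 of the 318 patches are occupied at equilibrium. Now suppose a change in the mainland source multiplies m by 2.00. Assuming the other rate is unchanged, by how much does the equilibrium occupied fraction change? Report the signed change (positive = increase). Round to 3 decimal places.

0.140

Observed p* = 204/318 = 0.64151.
Balance m(1−p*) = e·p* gives m = e·p*/(1−p*) = 0.10×0.64151/0.35849 = 0.17895.
New p* = m/(m+e) = 0.35790/(0.35790+0.10000) = 0.78161.
Δp* = 0.78161 − 0.64151 = +0.14010.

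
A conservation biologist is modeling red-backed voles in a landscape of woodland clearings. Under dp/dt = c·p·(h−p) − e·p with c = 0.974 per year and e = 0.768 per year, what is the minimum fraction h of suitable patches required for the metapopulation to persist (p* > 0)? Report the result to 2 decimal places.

p* = h − e/c is positive only when h > e/c.
h_min = e/c = 0.768/0.974 = 0.7885.

0.79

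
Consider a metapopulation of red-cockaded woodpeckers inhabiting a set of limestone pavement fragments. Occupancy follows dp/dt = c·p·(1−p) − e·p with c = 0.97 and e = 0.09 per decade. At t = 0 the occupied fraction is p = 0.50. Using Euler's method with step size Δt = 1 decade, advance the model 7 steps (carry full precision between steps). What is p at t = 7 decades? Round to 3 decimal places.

Update rule: p ← p + [c·p·(1−p) − e·p]·Δt with Δt = 1.
  1  |  dp/dt·Δt = +0.197500  |  p_1 = 0.697500
  2  |  dp/dt·Δt = +0.141889  |  p_2 = 0.839389
  3  |  dp/dt·Δt = +0.055226  |  p_3 = 0.894615
  4  |  dp/dt·Δt = +0.010936  |  p_4 = 0.905550
  5  |  dp/dt·Δt = +0.001464  |  p_5 = 0.907014
  6  |  dp/dt·Δt = +0.000178  |  p_6 = 0.907192
  7  |  dp/dt·Δt = +0.000021  |  p_7 = 0.907214

0.907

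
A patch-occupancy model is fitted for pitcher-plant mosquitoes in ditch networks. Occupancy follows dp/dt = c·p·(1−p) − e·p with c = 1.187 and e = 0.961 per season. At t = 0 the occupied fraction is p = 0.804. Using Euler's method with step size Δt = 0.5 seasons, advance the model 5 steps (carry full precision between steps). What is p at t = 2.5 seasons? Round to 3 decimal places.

Update rule: p ← p + [c·p·(1−p) − e·p]·Δt with Δt = 0.5.
  1  |  dp/dt·Δt = -0.292796  |  p_1 = 0.511204
  2  |  dp/dt·Δt = -0.097333  |  p_2 = 0.413871
  3  |  dp/dt·Δt = -0.054893  |  p_3 = 0.358978
  4  |  dp/dt·Δt = -0.035917  |  p_4 = 0.323061
  5  |  dp/dt·Δt = -0.025437  |  p_5 = 0.297624

0.298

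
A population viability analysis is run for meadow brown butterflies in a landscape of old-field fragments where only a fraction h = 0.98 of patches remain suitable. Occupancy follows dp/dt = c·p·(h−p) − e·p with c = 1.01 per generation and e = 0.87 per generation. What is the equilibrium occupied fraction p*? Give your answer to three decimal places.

Setting dp/dt = 0 and dividing by p* gives c·(h−p*) = e.
So p* = h − e/c = 0.98 − 0.87/1.01 = 0.98 − 0.8614 = 0.1186.

0.119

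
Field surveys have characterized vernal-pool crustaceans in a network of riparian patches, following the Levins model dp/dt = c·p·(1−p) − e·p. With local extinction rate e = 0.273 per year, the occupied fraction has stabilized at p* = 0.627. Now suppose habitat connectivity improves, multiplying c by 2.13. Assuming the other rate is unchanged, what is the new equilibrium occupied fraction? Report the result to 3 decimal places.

0.825

Balance c(1−p*) = e gives c = e/(1 − 0.62700) = 0.273/0.37300 = 0.73190.
New p* = 1 − e/c = 1 − 0.27300/1.55895 = 0.82488.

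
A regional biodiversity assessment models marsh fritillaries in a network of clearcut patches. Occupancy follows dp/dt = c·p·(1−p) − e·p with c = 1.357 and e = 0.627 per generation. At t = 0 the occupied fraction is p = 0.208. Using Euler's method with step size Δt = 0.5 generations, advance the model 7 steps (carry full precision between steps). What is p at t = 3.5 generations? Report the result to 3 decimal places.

Update rule: p ← p + [c·p·(1−p) − e·p]·Δt with Δt = 0.5.
p: 0.20800 → 0.25457  (Δp = +0.04657)
p: 0.25457 → 0.30351  (Δp = +0.04895)
p: 0.30351 → 0.35179  (Δp = +0.04828)
p: 0.35179 → 0.39623  (Δp = +0.04443)
p: 0.39623 → 0.43433  (Δp = +0.03810)
p: 0.43433 → 0.46486  (Δp = +0.03054)
p: 0.46486 → 0.48792  (Δp = +0.02305)

0.488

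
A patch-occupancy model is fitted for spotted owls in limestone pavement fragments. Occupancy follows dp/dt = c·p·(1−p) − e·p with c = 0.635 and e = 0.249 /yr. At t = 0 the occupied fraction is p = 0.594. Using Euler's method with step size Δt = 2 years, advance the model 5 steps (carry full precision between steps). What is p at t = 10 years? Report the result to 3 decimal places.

0.608

Update rule: p ← p + [c·p·(1−p) − e·p]·Δt with Δt = 2.
step 1: Δp = +0.01047, p = 0.60447
step 2: Δp = +0.00262, p = 0.60708
step 3: Δp = +0.00061, p = 0.60769
step 4: Δp = +0.00014, p = 0.60783
step 5: Δp = +0.00003, p = 0.60786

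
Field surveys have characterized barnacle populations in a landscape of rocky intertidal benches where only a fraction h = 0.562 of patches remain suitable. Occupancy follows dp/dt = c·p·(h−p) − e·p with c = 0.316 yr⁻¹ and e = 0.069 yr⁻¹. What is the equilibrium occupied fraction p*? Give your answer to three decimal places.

0.344

Setting dp/dt = 0 and dividing by p* gives c·(h−p*) = e.
So p* = h − e/c = 0.562 − 0.069/0.316 = 0.562 − 0.2184 = 0.3436.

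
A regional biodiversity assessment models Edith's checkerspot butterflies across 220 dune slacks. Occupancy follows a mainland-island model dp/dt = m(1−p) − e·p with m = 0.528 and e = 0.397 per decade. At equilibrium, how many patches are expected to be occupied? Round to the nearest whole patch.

p* = m/(m+e) = 0.528/0.9250 = 0.5708.
Expected occupied patches = N × p* = 220 × 0.5708 = 125.58 ≈ 126.

126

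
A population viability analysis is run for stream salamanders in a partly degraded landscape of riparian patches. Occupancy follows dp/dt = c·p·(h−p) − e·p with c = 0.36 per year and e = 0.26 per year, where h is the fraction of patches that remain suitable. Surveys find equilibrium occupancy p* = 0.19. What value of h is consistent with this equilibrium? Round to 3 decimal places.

0.912

At equilibrium c(h−p*) = e, so h = p* + e/c.
h = 0.19 + 0.26/0.36 = 0.19 + 0.7222 = 0.9122.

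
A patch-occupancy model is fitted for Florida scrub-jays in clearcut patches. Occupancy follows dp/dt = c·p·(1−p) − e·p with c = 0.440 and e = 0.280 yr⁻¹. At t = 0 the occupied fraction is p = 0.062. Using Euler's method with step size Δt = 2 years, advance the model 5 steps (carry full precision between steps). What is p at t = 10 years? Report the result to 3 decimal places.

Update rule: p ← p + [c·p·(1−p) − e·p]·Δt with Δt = 2.
  1  |  dp/dt·Δt = +0.016457  |  p_1 = 0.078457
  2  |  dp/dt·Δt = +0.019689  |  p_2 = 0.098147
  3  |  dp/dt·Δt = +0.022930  |  p_3 = 0.121077
  4  |  dp/dt·Δt = +0.025844  |  p_4 = 0.146921
  5  |  dp/dt·Δt = +0.028019  |  p_5 = 0.174940

0.175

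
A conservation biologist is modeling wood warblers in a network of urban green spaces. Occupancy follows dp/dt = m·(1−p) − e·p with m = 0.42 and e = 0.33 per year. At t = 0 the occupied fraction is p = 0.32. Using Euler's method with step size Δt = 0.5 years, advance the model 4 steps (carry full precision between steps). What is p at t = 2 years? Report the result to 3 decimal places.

0.523

Update rule: p ← p + [m·(1−p) − e·p]·Δt with Δt = 0.5.
p: 0.32000 → 0.41000  (Δp = +0.09000)
p: 0.41000 → 0.46625  (Δp = +0.05625)
p: 0.46625 → 0.50141  (Δp = +0.03516)
p: 0.50141 → 0.52338  (Δp = +0.02197)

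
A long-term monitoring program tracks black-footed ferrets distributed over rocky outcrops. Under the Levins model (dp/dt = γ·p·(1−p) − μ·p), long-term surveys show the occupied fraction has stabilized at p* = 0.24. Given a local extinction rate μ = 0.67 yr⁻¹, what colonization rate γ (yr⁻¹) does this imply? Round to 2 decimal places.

0.88

At equilibrium γ(1−p*) = μ, so γ = μ/(1−p*).
γ = 0.67/(1 − 0.24) = 0.67/0.7600 = 0.8816.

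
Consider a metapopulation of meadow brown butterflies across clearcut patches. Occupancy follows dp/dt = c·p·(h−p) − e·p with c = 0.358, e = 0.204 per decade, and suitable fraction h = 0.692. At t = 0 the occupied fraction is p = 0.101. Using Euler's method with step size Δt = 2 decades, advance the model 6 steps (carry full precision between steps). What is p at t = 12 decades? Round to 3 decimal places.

Update rule: p ← p + [c·p·(h−p) − e·p]·Δt with Δt = 2.
  1  |  dp/dt·Δt = +0.001531  |  p_1 = 0.102531
  2  |  dp/dt·Δt = +0.001442  |  p_2 = 0.103972
  3  |  dp/dt·Δt = +0.001355  |  p_3 = 0.105327
  4  |  dp/dt·Δt = +0.001270  |  p_4 = 0.106597
  5  |  dp/dt·Δt = +0.001188  |  p_5 = 0.107785
  6  |  dp/dt·Δt = +0.001110  |  p_6 = 0.108895

0.109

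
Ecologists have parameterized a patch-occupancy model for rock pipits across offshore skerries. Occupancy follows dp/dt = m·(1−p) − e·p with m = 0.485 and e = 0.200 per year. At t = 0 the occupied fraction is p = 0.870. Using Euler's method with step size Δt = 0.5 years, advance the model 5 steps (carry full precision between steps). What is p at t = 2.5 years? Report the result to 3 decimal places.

0.728

Update rule: p ← p + [m·(1−p) − e·p]·Δt with Δt = 0.5.
p: 0.87000 → 0.81452  (Δp = -0.05548)
p: 0.81452 → 0.77805  (Δp = -0.03647)
p: 0.77805 → 0.75407  (Δp = -0.02398)
p: 0.75407 → 0.73830  (Δp = -0.01577)
p: 0.73830 → 0.72793  (Δp = -0.01037)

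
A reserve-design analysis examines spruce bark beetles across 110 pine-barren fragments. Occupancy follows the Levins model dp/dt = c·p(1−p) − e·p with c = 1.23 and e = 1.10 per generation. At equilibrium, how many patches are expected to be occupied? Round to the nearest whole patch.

12

p* = 1 − e/c = 1 − 1.10/1.23 = 0.1057.
Expected occupied patches = N × p* = 110 × 0.1057 = 11.63 ≈ 12.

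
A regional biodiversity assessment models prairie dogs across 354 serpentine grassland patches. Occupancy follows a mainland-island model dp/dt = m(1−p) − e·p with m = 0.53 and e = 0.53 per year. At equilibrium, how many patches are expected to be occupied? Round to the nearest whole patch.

p* = m/(m+e) = 0.53/1.0600 = 0.5000.
Expected occupied patches = N × p* = 354 × 0.5000 = 177.00 ≈ 177.

177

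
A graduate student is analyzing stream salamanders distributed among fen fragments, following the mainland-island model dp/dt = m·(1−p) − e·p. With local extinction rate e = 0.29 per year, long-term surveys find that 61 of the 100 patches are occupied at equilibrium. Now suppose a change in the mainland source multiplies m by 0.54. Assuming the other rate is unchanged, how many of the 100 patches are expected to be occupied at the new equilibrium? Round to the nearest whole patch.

Observed p* = 61/100 = 0.61000.
Balance m(1−p*) = e·p* gives m = e·p*/(1−p*) = 0.29×0.61000/0.39000 = 0.45359.
New p* = m/(m+e) = 0.24494/(0.24494+0.29000) = 0.45788.
Expected occupied = 100 × 0.45788 = 45.79 ≈ 46.

46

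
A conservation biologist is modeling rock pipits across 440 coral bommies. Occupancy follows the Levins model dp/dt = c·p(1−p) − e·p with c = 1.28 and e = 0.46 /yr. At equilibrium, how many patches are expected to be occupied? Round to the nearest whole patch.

282

p* = 1 − e/c = 1 − 0.46/1.28 = 0.6406.
Expected occupied patches = N × p* = 440 × 0.6406 = 281.88 ≈ 282.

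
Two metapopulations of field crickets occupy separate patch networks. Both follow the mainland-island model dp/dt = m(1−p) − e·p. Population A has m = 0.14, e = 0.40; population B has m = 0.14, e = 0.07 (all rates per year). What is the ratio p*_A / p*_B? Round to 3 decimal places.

A: p*_A = m/(m+e) = 0.14/0.5400 = 0.2593.
B: p*_B = 0.14/0.2100 = 0.6667.
p*_A / p*_B = 0.2593/0.6667 = 0.3889.

0.389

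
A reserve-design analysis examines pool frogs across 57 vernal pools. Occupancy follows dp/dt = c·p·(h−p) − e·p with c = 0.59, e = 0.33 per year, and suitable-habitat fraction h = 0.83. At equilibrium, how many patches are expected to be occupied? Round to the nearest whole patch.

p* = h − e/c = 0.83 − 0.5593 = 0.2707.
Expected occupied patches = N × p* = 57 × 0.2707 = 15.43 ≈ 15.

15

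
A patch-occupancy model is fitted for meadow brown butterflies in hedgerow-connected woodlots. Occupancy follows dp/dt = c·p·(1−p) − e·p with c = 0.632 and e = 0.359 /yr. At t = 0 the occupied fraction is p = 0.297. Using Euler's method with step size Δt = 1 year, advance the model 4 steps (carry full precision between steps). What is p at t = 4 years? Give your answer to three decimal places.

0.379

Update rule: p ← p + [c·p·(1−p) − e·p]·Δt with Δt = 1.
t = 1: p = 0.29700 + (+0.02533) = 0.32233
t = 2: p = 0.32233 + (+0.02233) = 0.34467
t = 3: p = 0.34467 + (+0.01902) = 0.36368
t = 4: p = 0.36368 + (+0.01569) = 0.37938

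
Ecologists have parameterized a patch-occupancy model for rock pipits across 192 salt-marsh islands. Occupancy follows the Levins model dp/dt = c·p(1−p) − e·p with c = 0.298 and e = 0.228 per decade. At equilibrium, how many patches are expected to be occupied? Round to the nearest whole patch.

45

p* = 1 − e/c = 1 − 0.228/0.298 = 0.2349.
Expected occupied patches = N × p* = 192 × 0.2349 = 45.10 ≈ 45.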